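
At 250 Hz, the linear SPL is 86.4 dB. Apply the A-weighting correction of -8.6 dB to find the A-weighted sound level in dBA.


A-weighting table: 250 Hz -> -8.6 dB correction
SPL_A = SPL + correction = 86.4 + (-8.6) = 77.8 dBA


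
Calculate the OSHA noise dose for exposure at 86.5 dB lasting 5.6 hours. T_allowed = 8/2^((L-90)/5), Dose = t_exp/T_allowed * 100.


T_allowed = 8 / 2^((86.5 - 90)/5) = 12.996 hr
Dose = 5.6 / 12.996 * 100 = 43.09 %


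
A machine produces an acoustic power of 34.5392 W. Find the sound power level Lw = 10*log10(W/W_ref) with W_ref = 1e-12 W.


W / W_ref = 34.5392 / 1e-12 = 3.45392e+13
Lw = 10 * log10(3.45392e+13) = 135.38 dB


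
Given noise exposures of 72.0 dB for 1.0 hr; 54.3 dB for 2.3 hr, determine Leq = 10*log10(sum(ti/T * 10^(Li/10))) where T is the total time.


T_total = 1.0 + 2.3 = 3.3 hr
(1.0/3.3) * 10^(72.0/10) = 4.80271e+06
(2.3/3.3) * 10^(54.3/10) = 187592
Sum = 4.80271e+06 + 187592 = 4.9903e+06
Leq = 10*log10(4.9903e+06) = 66.981 dB


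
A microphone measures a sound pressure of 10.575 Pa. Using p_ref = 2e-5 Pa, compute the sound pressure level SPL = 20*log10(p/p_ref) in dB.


p / p_ref = 10.575 / 2e-5 = 528750
SPL = 20 * log10(528750) = 114.47 dB


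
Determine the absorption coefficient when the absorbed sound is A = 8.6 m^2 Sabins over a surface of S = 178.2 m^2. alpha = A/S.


Absorption coefficient = absorbed power / incident power
alpha = A / S = 8.6 / 178.2 = 0.04826


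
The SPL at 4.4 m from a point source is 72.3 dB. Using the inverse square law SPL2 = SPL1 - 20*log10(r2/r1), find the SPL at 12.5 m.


r2/r1 = 12.5/4.4 = 2.84091
Correction = 20*log10(2.84091) = 9.06915 dB
SPL2 = 72.3 - 9.06915 = 63.231 dB


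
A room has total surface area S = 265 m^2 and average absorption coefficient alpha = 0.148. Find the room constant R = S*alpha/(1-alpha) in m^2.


R = 265 * 0.148 / (1 - 0.148) = 46.033 m^2


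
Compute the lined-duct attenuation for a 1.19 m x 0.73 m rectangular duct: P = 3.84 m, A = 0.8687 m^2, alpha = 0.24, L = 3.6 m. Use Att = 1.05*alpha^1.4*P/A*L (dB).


alpha^1.4 = 0.24^1.4 = 0.135611
Attenuation rate = 1.05 * alpha^1.4 * P / A
= 1.05 * 0.135611 * 3.84 / 0.8687 = 0.629427 dB/m
Total Att = 0.629427 * 3.6 = 2.2659 dB


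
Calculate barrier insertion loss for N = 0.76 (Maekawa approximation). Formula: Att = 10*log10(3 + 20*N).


3 + 20*N = 3 + 20*0.76 = 18.2
Att = 10*log10(18.2) = 12.601 dB


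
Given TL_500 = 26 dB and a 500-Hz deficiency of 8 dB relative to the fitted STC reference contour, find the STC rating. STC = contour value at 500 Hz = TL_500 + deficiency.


By ASTM E413, STC = value of the fitted reference contour at 500 Hz.
Contour value at 500 Hz = TL_500 + deficiency = 26 + 8 = 34
STC = 34


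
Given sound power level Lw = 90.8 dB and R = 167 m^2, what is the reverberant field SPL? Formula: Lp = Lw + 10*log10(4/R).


4/R = 4/167 = 0.0239521
Lp = 90.8 + 10*log10(0.0239521) = 74.593 dB


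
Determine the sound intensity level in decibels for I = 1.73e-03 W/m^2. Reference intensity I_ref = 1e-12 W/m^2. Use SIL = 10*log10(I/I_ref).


I / I_ref = 1.73e-03 / 1e-12 = 1.73e+09
SIL = 10 * log10(1.73e+09) = 92.38 dB


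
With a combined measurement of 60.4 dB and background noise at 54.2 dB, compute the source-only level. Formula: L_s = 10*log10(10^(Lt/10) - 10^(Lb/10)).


10^(60.4/10) = 1.09648e+06
10^(54.2/10) = 263027
Difference = 1.09648e+06 - 263027 = 833453
L_source = 10*log10(833453) = 59.209 dB


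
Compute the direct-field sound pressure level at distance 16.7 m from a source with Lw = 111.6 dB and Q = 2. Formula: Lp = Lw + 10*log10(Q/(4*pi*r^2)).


4*pi*r^2 = 4*pi*16.7^2 = 3504.64 m^2
Q / (4*pi*r^2) = 2 / 3504.64 = 0.000570672
Lp = 111.6 + 10*log10(0.000570672) = 79.164 dB


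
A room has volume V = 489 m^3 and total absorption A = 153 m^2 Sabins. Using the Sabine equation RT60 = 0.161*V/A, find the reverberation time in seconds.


RT60 = 0.161 * 489 / 153 = 0.51457 s


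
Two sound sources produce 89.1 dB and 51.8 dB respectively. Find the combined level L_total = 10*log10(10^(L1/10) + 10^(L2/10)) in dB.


10^(89.1/10) = 8.12831e+08
10^(51.8/10) = 151356
Sum = 8.12831e+08 + 151356 = 8.12982e+08
L_total = 10*log10(8.12982e+08) = 89.101 dB


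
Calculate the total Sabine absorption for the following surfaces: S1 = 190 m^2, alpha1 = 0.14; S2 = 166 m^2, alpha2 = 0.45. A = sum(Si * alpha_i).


190 * 0.14 = 26.6
166 * 0.45 = 74.7
A_total = 26.6 + 74.7 = 101.3 m^2


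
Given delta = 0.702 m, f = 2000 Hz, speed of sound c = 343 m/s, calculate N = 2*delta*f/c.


N = 2*delta*f/c = 2*delta/lambda, where lambda = c/f
lambda = 343 / 2000 = 0.1715 m
N = 2 * 0.702 / 0.1715 = 8.1866


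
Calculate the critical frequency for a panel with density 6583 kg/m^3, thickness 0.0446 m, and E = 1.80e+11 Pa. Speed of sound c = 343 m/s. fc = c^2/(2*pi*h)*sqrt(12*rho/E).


12*rho/E = 12*6583/1.80e+11 = 4.38867e-07
sqrt(12*rho/E) = sqrt(4.38867e-07) = 0.00066247
c^2/(2*pi*h) = 343^2/(2*pi*0.0446) = 419830
fc = 419830 * 0.00066247 = 278.12 Hz


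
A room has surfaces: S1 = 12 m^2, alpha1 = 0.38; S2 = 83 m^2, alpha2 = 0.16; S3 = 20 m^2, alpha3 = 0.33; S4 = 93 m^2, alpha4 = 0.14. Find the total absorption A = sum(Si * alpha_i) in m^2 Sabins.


12 * 0.38 = 4.56
83 * 0.16 = 13.28
20 * 0.33 = 6.6
93 * 0.14 = 13.02
A_total = 4.56 + 13.28 + 6.6 + 13.02 = 37.46 m^2


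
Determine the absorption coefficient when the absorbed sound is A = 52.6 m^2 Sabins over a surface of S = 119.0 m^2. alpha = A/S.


Absorption coefficient = absorbed power / incident power
alpha = A / S = 52.6 / 119.0 = 0.44202


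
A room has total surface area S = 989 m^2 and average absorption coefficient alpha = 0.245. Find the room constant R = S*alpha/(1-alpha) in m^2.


R = 989 * 0.245 / (1 - 0.245) = 320.93 m^2


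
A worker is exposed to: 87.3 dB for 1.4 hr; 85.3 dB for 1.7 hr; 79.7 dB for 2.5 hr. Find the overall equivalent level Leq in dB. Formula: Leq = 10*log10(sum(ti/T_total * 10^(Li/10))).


T_total = 1.4 + 1.7 + 2.5 = 5.6 hr
(1.4/5.6) * 10^(87.3/10) = 1.34258e+08
(1.7/5.6) * 10^(85.3/10) = 1.02863e+08
(2.5/5.6) * 10^(79.7/10) = 4.16631e+07
Sum = 1.34258e+08 + 1.02863e+08 + 4.16631e+07 = 2.78784e+08
Leq = 10*log10(2.78784e+08) = 84.453 dB


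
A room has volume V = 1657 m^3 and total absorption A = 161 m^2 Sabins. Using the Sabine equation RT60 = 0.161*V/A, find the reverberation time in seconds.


RT60 = 0.161 * 1657 / 161 = 1.657 s


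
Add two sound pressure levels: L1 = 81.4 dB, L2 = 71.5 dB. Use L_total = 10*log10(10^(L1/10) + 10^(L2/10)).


10^(81.4/10) = 1.38038e+08
10^(71.5/10) = 1.41254e+07
Sum = 1.38038e+08 + 1.41254e+07 = 1.52163e+08
L_total = 10*log10(1.52163e+08) = 81.823 dB


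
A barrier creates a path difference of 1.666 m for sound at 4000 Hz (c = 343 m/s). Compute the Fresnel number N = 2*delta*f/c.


N = 2*delta*f/c = 2*delta/lambda, where lambda = c/f
lambda = 343 / 4000 = 0.08575 m
N = 2 * 1.666 / 0.08575 = 38.857


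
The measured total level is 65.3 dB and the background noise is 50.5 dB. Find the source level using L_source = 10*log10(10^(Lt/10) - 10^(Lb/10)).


10^(65.3/10) = 3.38844e+06
10^(50.5/10) = 112202
Difference = 3.38844e+06 - 112202 = 3.27624e+06
L_source = 10*log10(3.27624e+06) = 65.154 dB


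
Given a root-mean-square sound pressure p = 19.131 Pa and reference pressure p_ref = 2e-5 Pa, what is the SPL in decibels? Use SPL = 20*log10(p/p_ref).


p / p_ref = 19.131 / 2e-5 = 956550
SPL = 20 * log10(956550) = 119.61 dB


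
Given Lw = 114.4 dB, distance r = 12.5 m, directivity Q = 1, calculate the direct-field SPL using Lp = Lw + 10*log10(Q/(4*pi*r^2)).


4*pi*r^2 = 4*pi*12.5^2 = 1963.5 m^2
Q / (4*pi*r^2) = 1 / 1963.5 = 0.000509295
Lp = 114.4 + 10*log10(0.000509295) = 81.47 dB


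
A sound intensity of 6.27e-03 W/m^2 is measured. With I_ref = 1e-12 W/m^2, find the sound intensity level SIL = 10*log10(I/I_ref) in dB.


I / I_ref = 6.27e-03 / 1e-12 = 6.27e+09
SIL = 10 * log10(6.27e+09) = 97.973 dB


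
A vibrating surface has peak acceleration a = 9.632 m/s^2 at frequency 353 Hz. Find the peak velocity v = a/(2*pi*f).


omega = 2*pi*f = 2*pi*353 = 2217.96 rad/s
v = a / omega = 9.632 / 2217.96 = 0.0043427 m/s


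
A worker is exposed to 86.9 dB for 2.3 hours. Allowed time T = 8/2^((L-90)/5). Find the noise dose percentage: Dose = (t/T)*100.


T_allowed = 8 / 2^((86.9 - 90)/5) = 12.295 hr
Dose = 2.3 / 12.295 * 100 = 18.707 %


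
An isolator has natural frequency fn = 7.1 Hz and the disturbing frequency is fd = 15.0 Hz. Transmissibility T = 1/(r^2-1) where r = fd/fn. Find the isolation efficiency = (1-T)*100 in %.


r = 15.0 / 7.1 = 2.11268
r^2 - 1 = 2.11268^2 - 1 = 3.46342
T = 1/3.46342 = 0.288732
Efficiency = (1 - 0.288732)*100 = 71.127 %


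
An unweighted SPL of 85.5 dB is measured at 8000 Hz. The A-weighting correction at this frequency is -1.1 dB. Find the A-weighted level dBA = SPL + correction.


A-weighting table: 8000 Hz -> -1.1 dB correction
SPL_A = SPL + correction = 85.5 + (-1.1) = 84.4 dBA


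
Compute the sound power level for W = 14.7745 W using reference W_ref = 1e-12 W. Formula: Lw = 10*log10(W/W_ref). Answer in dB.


W / W_ref = 14.7745 / 1e-12 = 1.47745e+13
Lw = 10 * log10(1.47745e+13) = 131.7 dB


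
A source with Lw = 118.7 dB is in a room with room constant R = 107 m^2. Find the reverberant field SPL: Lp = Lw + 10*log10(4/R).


4/R = 4/107 = 0.0373832
Lp = 118.7 + 10*log10(0.0373832) = 104.43 dB


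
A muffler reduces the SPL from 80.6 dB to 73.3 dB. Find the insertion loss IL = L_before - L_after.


Insertion loss = SPL without muffler - SPL with muffler
IL = 80.6 - 73.3 = 7.3 dB


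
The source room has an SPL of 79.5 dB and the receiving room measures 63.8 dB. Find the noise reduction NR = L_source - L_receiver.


NR = L_source - L_receiver (difference between source and receiving room levels)
NR = 79.5 - 63.8 = 15.7 dB


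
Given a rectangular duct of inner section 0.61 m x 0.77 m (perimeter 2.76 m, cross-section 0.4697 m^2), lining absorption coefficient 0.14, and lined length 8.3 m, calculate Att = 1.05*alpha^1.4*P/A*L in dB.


alpha^1.4 = 0.14^1.4 = 0.0637645
Attenuation rate = 1.05 * alpha^1.4 * P / A
= 1.05 * 0.0637645 * 2.76 / 0.4697 = 0.39342 dB/m
Total Att = 0.39342 * 8.3 = 3.2654 dB


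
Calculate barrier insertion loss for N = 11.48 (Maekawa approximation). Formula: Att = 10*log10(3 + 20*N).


3 + 20*N = 3 + 20*11.48 = 232.6
Att = 10*log10(232.6) = 23.666 dB


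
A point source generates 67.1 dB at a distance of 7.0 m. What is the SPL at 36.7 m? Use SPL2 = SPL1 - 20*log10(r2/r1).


r2/r1 = 36.7/7.0 = 5.24286
Correction = 20*log10(5.24286) = 14.3914 dB
SPL2 = 67.1 - 14.3914 = 52.709 dB


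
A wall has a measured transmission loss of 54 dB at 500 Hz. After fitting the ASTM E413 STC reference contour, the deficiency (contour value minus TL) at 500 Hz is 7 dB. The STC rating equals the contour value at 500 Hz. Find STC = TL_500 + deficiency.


By ASTM E413, STC = value of the fitted reference contour at 500 Hz.
Contour value at 500 Hz = TL_500 + deficiency = 54 + 7 = 61
STC = 61


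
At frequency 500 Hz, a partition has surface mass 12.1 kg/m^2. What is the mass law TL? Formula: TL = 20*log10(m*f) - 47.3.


m * f = 12.1 * 500 = 6050
20*log10(6050) = 75.6351 dB
TL = 75.6351 - 47.3 = 28.335 dB


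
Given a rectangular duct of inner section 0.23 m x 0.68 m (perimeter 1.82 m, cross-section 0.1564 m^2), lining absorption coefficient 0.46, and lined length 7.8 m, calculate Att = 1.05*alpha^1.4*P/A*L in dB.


alpha^1.4 = 0.46^1.4 = 0.337179
Attenuation rate = 1.05 * alpha^1.4 * P / A
= 1.05 * 0.337179 * 1.82 / 0.1564 = 4.11988 dB/m
Total Att = 4.11988 * 7.8 = 32.135 dB


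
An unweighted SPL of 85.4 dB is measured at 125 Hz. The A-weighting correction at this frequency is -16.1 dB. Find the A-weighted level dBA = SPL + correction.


A-weighting table: 125 Hz -> -16.1 dB correction
SPL_A = SPL + correction = 85.4 + (-16.1) = 69.3 dBA


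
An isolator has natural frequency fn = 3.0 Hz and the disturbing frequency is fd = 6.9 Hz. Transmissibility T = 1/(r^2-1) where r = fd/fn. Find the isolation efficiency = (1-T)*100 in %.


r = 6.9 / 3.0 = 2.3
r^2 - 1 = 2.3^2 - 1 = 4.29
T = 1/4.29 = 0.2331
Efficiency = (1 - 0.2331)*100 = 76.69 %


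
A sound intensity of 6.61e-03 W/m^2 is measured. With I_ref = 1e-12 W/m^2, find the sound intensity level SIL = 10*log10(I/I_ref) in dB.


I / I_ref = 6.61e-03 / 1e-12 = 6.61e+09
SIL = 10 * log10(6.61e+09) = 98.202 dB


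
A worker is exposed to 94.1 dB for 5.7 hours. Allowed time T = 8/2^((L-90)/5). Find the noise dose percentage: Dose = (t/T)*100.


T_allowed = 8 / 2^((94.1 - 90)/5) = 4.53154 hr
Dose = 5.7 / 4.53154 * 100 = 125.79 %


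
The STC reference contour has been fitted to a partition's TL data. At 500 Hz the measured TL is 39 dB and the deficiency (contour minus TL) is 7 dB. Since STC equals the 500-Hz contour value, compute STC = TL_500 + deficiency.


By ASTM E413, STC = value of the fitted reference contour at 500 Hz.
Contour value at 500 Hz = TL_500 + deficiency = 39 + 7 = 46
STC = 46


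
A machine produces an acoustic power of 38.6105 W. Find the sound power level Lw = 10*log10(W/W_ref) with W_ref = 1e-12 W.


W / W_ref = 38.6105 / 1e-12 = 3.86105e+13
Lw = 10 * log10(3.86105e+13) = 135.87 dB


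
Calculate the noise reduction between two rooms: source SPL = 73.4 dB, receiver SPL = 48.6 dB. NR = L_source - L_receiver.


NR = L_source - L_receiver (difference between source and receiving room levels)
NR = 73.4 - 48.6 = 24.8 dB


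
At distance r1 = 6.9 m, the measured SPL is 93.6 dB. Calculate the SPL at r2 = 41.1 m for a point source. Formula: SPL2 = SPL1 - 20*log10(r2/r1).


r2/r1 = 41.1/6.9 = 5.95652
Correction = 20*log10(5.95652) = 15.4999 dB
SPL2 = 93.6 - 15.4999 = 78.1 dB


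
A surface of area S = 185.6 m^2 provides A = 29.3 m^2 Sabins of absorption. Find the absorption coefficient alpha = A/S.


Absorption coefficient = absorbed power / incident power
alpha = A / S = 29.3 / 185.6 = 0.15787


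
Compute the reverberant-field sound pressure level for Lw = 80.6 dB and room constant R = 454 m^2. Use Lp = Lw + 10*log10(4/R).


4/R = 4/454 = 0.00881057
Lp = 80.6 + 10*log10(0.00881057) = 60.05 dB


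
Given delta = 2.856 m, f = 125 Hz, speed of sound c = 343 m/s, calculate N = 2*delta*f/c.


N = 2*delta*f/c = 2*delta/lambda, where lambda = c/f
lambda = 343 / 125 = 2.744 m
N = 2 * 2.856 / 2.744 = 2.0816


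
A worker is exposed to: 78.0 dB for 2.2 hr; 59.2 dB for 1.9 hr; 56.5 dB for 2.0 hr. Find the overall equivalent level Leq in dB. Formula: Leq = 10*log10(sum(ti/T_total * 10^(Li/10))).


T_total = 2.2 + 1.9 + 2.0 = 6.1 hr
(2.2/6.1) * 10^(78.0/10) = 2.27558e+07
(1.9/6.1) * 10^(59.2/10) = 259074
(2.0/6.1) * 10^(56.5/10) = 146454
Sum = 2.27558e+07 + 259074 + 146454 = 2.31613e+07
Leq = 10*log10(2.31613e+07) = 73.648 dB


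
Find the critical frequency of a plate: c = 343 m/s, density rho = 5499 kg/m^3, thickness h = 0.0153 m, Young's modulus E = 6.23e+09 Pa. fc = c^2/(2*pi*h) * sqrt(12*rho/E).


12*rho/E = 12*5499/6.23e+09 = 1.0592e-05
sqrt(12*rho/E) = sqrt(1.0592e-05) = 0.00325454
c^2/(2*pi*h) = 343^2/(2*pi*0.0153) = 1.22382e+06
fc = 1.22382e+06 * 0.00325454 = 3983 Hz


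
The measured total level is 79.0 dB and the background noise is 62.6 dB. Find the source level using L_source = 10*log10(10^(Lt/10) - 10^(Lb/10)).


10^(79.0/10) = 7.94328e+07
10^(62.6/10) = 1.8197e+06
Difference = 7.94328e+07 - 1.8197e+06 = 7.76131e+07
L_source = 10*log10(7.76131e+07) = 78.899 dB


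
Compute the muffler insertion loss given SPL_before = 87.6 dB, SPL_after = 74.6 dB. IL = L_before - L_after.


Insertion loss = SPL without muffler - SPL with muffler
IL = 87.6 - 74.6 = 13 dB


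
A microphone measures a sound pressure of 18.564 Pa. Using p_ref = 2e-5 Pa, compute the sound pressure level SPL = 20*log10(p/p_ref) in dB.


p / p_ref = 18.564 / 2e-5 = 928200
SPL = 20 * log10(928200) = 119.35 dB


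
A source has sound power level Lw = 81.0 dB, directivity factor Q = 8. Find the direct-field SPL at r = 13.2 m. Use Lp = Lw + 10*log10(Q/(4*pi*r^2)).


4*pi*r^2 = 4*pi*13.2^2 = 2189.56 m^2
Q / (4*pi*r^2) = 8 / 2189.56 = 0.0036537
Lp = 81.0 + 10*log10(0.0036537) = 56.627 dB


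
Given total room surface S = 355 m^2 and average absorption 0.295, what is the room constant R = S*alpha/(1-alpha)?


R = 355 * 0.295 / (1 - 0.295) = 148.55 m^2


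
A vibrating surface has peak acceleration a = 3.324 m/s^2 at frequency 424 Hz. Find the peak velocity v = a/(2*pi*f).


omega = 2*pi*f = 2*pi*424 = 2664.07 rad/s
v = a / omega = 3.324 / 2664.07 = 0.0012477 m/s


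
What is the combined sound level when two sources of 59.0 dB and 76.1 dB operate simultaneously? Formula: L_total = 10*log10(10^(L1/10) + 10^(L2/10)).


10^(59.0/10) = 794328
10^(76.1/10) = 4.0738e+07
Sum = 794328 + 4.0738e+07 = 4.15323e+07
L_total = 10*log10(4.15323e+07) = 76.184 dB


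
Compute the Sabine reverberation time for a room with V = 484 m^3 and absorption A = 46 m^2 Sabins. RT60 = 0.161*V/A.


RT60 = 0.161 * 484 / 46 = 1.694 s


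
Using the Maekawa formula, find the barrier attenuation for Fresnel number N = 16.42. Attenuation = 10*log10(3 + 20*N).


3 + 20*N = 3 + 20*16.42 = 331.4
Att = 10*log10(331.4) = 25.204 dB


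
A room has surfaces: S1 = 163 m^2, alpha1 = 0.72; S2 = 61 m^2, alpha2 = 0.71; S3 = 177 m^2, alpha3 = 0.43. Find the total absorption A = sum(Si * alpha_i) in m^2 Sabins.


163 * 0.72 = 117.36
61 * 0.71 = 43.31
177 * 0.43 = 76.11
A_total = 117.36 + 43.31 + 76.11 = 236.78 m^2


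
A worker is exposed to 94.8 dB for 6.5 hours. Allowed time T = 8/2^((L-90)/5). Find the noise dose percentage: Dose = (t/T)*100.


T_allowed = 8 / 2^((94.8 - 90)/5) = 4.11246 hr
Dose = 6.5 / 4.11246 * 100 = 158.06 %


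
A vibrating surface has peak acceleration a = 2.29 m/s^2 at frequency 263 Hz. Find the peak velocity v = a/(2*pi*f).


omega = 2*pi*f = 2*pi*263 = 1652.48 rad/s
v = a / omega = 2.29 / 1652.48 = 0.0013858 m/s


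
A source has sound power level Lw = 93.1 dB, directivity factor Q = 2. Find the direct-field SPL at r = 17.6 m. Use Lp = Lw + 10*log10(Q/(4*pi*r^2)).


4*pi*r^2 = 4*pi*17.6^2 = 3892.56 m^2
Q / (4*pi*r^2) = 2 / 3892.56 = 0.000513801
Lp = 93.1 + 10*log10(0.000513801) = 60.208 dB


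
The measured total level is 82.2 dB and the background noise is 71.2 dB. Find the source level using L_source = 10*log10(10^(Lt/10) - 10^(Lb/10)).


10^(82.2/10) = 1.65959e+08
10^(71.2/10) = 1.31826e+07
Difference = 1.65959e+08 - 1.31826e+07 = 1.52776e+08
L_source = 10*log10(1.52776e+08) = 81.841 dB


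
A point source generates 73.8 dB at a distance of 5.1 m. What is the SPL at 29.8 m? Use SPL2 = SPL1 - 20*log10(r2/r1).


r2/r1 = 29.8/5.1 = 5.84314
Correction = 20*log10(5.84314) = 15.3329 dB
SPL2 = 73.8 - 15.3329 = 58.467 dB


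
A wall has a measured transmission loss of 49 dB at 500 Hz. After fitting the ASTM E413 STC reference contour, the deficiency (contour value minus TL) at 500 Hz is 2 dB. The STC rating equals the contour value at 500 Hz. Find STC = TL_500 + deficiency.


By ASTM E413, STC = value of the fitted reference contour at 500 Hz.
Contour value at 500 Hz = TL_500 + deficiency = 49 + 2 = 51
STC = 51


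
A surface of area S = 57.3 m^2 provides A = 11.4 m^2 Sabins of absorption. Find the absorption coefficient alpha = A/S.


Absorption coefficient = absorbed power / incident power
alpha = A / S = 11.4 / 57.3 = 0.19895


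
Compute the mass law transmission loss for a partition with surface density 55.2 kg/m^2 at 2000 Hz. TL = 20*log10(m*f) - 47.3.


m * f = 55.2 * 2000 = 110400
20*log10(110400) = 100.859 dB
TL = 100.859 - 47.3 = 53.559 dB


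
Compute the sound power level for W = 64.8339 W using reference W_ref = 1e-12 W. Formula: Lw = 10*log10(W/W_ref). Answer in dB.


W / W_ref = 64.8339 / 1e-12 = 6.48339e+13
Lw = 10 * log10(6.48339e+13) = 138.12 dB


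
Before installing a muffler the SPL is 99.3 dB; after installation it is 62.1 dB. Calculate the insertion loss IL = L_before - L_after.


Insertion loss = SPL without muffler - SPL with muffler
IL = 99.3 - 62.1 = 37.2 dB


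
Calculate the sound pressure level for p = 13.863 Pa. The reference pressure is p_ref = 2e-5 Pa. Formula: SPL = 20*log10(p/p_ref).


p / p_ref = 13.863 / 2e-5 = 693150
SPL = 20 * log10(693150) = 116.82 dB


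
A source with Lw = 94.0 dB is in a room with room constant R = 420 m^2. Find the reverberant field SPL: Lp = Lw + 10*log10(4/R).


4/R = 4/420 = 0.00952381
Lp = 94.0 + 10*log10(0.00952381) = 73.788 dB


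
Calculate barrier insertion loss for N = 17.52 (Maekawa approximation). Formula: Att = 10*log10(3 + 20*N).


3 + 20*N = 3 + 20*17.52 = 353.4
Att = 10*log10(353.4) = 25.483 dB


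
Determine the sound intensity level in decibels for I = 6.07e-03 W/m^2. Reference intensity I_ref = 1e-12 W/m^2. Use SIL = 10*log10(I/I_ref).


I / I_ref = 6.07e-03 / 1e-12 = 6.07e+09
SIL = 10 * log10(6.07e+09) = 97.832 dB


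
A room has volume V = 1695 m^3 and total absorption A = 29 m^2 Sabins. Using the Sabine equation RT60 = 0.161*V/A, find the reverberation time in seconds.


RT60 = 0.161 * 1695 / 29 = 9.4102 s


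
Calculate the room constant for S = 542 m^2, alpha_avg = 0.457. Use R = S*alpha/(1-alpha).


R = 542 * 0.457 / (1 - 0.457) = 456.16 m^2


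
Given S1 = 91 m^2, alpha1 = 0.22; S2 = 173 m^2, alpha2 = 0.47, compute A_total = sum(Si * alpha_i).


91 * 0.22 = 20.02
173 * 0.47 = 81.31
A_total = 20.02 + 81.31 = 101.33 m^2


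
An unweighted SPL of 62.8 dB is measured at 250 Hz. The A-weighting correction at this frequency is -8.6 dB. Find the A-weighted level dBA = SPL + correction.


A-weighting table: 250 Hz -> -8.6 dB correction
SPL_A = SPL + correction = 62.8 + (-8.6) = 54.2 dBA


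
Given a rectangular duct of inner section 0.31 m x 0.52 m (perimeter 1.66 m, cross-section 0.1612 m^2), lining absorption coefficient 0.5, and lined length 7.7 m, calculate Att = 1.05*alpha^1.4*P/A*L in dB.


alpha^1.4 = 0.5^1.4 = 0.378929
Attenuation rate = 1.05 * alpha^1.4 * P / A
= 1.05 * 0.378929 * 1.66 / 0.1612 = 4.09723 dB/m
Total Att = 4.09723 * 7.7 = 31.549 dB


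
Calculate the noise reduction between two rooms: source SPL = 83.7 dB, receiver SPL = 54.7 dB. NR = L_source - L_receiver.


NR = L_source - L_receiver (difference between source and receiving room levels)
NR = 83.7 - 54.7 = 29 dB


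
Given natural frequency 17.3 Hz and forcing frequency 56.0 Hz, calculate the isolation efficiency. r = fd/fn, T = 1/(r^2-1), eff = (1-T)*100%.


r = 56.0 / 17.3 = 3.23699
r^2 - 1 = 3.23699^2 - 1 = 9.4781
T = 1/9.4781 = 0.105506
Efficiency = (1 - 0.105506)*100 = 89.449 %


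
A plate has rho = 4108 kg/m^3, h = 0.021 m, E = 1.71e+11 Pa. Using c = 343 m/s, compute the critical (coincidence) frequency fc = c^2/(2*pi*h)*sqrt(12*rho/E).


12*rho/E = 12*4108/1.71e+11 = 2.88281e-07
sqrt(12*rho/E) = sqrt(2.88281e-07) = 0.000536918
c^2/(2*pi*h) = 343^2/(2*pi*0.021) = 891639
fc = 891639 * 0.000536918 = 478.74 Hz


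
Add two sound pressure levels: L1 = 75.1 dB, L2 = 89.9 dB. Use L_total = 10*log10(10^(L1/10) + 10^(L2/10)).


10^(75.1/10) = 3.23594e+07
10^(89.9/10) = 9.77237e+08
Sum = 3.23594e+07 + 9.77237e+08 = 1.0096e+09
L_total = 10*log10(1.0096e+09) = 90.041 dB


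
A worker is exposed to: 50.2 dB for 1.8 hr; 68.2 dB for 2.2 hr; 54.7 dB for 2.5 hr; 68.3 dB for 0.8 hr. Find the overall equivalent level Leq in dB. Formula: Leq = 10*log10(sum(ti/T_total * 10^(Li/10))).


T_total = 1.8 + 2.2 + 2.5 + 0.8 = 7.3 hr
(1.8/7.3) * 10^(50.2/10) = 25819.6
(2.2/7.3) * 10^(68.2/10) = 1.99113e+06
(2.5/7.3) * 10^(54.7/10) = 101069
(0.8/7.3) * 10^(68.3/10) = 740913
Sum = 25819.6 + 1.99113e+06 + 101069 + 740913 = 2.85893e+06
Leq = 10*log10(2.85893e+06) = 64.562 dB


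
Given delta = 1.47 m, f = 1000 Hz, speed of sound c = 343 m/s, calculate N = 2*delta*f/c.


N = 2*delta*f/c = 2*delta/lambda, where lambda = c/f
lambda = 343 / 1000 = 0.343 m
N = 2 * 1.47 / 0.343 = 8.5714


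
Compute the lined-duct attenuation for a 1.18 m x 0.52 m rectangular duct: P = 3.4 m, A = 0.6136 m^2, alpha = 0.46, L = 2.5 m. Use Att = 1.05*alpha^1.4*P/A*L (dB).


alpha^1.4 = 0.46^1.4 = 0.337179
Attenuation rate = 1.05 * alpha^1.4 * P / A
= 1.05 * 0.337179 * 3.4 / 0.6136 = 1.96175 dB/m
Total Att = 1.96175 * 2.5 = 4.9044 dB


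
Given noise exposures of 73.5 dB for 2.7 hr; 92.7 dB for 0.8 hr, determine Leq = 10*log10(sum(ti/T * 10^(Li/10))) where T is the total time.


T_total = 2.7 + 0.8 = 3.5 hr
(2.7/3.5) * 10^(73.5/10) = 1.72701e+07
(0.8/3.5) * 10^(92.7/10) = 4.2562e+08
Sum = 1.72701e+07 + 4.2562e+08 = 4.4289e+08
Leq = 10*log10(4.4289e+08) = 86.463 dB


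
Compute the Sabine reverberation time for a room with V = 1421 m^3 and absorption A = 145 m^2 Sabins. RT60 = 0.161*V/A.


RT60 = 0.161 * 1421 / 145 = 1.5778 s


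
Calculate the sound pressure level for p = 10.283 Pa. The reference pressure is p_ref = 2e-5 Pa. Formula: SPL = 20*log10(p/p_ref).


p / p_ref = 10.283 / 2e-5 = 514150
SPL = 20 * log10(514150) = 114.22 dB


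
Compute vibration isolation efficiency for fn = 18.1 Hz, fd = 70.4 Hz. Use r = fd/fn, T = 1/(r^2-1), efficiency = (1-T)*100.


r = 70.4 / 18.1 = 3.8895
r^2 - 1 = 3.8895^2 - 1 = 14.1282
T = 1/14.1282 = 0.0707804
Efficiency = (1 - 0.0707804)*100 = 92.922 %


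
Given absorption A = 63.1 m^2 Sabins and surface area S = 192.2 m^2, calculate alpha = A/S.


Absorption coefficient = absorbed power / incident power
alpha = A / S = 63.1 / 192.2 = 0.3283


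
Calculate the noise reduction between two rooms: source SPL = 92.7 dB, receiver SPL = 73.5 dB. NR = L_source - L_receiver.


NR = L_source - L_receiver (difference between source and receiving room levels)
NR = 92.7 - 73.5 = 19.2 dB


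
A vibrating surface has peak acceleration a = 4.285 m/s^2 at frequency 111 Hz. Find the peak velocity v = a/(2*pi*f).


omega = 2*pi*f = 2*pi*111 = 697.434 rad/s
v = a / omega = 4.285 / 697.434 = 0.006144 m/s


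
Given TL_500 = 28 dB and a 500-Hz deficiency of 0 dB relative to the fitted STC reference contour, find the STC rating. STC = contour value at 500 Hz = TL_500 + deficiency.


By ASTM E413, STC = value of the fitted reference contour at 500 Hz.
Contour value at 500 Hz = TL_500 + deficiency = 28 + 0 = 28
STC = 28


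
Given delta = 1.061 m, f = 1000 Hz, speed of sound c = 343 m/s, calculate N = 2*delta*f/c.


N = 2*delta*f/c = 2*delta/lambda, where lambda = c/f
lambda = 343 / 1000 = 0.343 m
N = 2 * 1.061 / 0.343 = 6.1866


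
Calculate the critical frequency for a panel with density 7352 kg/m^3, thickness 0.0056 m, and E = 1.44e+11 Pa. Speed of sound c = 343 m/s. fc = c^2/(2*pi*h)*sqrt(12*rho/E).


12*rho/E = 12*7352/1.44e+11 = 6.12667e-07
sqrt(12*rho/E) = sqrt(6.12667e-07) = 0.00078273
c^2/(2*pi*h) = 343^2/(2*pi*0.0056) = 3.34365e+06
fc = 3.34365e+06 * 0.00078273 = 2617.2 Hz


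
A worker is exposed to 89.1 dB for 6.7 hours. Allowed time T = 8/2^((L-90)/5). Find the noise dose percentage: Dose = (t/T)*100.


T_allowed = 8 / 2^((89.1 - 90)/5) = 9.06307 hr
Dose = 6.7 / 9.06307 * 100 = 73.926 %


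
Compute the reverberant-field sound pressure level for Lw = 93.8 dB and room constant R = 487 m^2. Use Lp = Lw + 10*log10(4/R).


4/R = 4/487 = 0.00821355
Lp = 93.8 + 10*log10(0.00821355) = 72.945 dB


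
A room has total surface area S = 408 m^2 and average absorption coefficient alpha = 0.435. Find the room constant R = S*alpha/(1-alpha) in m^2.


R = 408 * 0.435 / (1 - 0.435) = 314.12 m^2


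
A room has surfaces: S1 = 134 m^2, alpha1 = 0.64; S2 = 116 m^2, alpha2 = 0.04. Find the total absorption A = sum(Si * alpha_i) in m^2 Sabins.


134 * 0.64 = 85.76
116 * 0.04 = 4.64
A_total = 85.76 + 4.64 = 90.4 m^2


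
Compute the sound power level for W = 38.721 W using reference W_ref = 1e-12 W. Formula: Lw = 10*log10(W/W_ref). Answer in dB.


W / W_ref = 38.721 / 1e-12 = 3.8721e+13
Lw = 10 * log10(3.8721e+13) = 135.88 dB


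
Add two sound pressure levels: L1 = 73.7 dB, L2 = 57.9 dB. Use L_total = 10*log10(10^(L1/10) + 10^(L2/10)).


10^(73.7/10) = 2.34423e+07
10^(57.9/10) = 616595
Sum = 2.34423e+07 + 616595 = 2.40589e+07
L_total = 10*log10(2.40589e+07) = 73.813 dB


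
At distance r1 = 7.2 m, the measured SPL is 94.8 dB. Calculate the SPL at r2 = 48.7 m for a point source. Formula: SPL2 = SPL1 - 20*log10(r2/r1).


r2/r1 = 48.7/7.2 = 6.76389
Correction = 20*log10(6.76389) = 16.6039 dB
SPL2 = 94.8 - 16.6039 = 78.196 dB


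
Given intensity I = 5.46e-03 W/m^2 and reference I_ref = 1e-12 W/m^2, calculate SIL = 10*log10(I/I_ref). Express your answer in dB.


I / I_ref = 5.46e-03 / 1e-12 = 5.46e+09
SIL = 10 * log10(5.46e+09) = 97.372 dB


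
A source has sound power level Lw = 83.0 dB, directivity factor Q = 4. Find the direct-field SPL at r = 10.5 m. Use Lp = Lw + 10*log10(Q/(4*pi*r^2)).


4*pi*r^2 = 4*pi*10.5^2 = 1385.44 m^2
Q / (4*pi*r^2) = 4 / 1385.44 = 0.00288717
Lp = 83.0 + 10*log10(0.00288717) = 57.605 dB


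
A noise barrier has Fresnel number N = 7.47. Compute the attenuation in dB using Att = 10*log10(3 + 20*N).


3 + 20*N = 3 + 20*7.47 = 152.4
Att = 10*log10(152.4) = 21.83 dB


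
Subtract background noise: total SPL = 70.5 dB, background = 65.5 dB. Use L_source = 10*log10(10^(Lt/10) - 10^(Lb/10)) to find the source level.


10^(70.5/10) = 1.12202e+07
10^(65.5/10) = 3.54813e+06
Difference = 1.12202e+07 - 3.54813e+06 = 7.67207e+06
L_source = 10*log10(7.67207e+06) = 68.849 dB


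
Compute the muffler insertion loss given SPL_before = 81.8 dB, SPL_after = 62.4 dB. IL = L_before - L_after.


Insertion loss = SPL without muffler - SPL with muffler
IL = 81.8 - 62.4 = 19.4 dB


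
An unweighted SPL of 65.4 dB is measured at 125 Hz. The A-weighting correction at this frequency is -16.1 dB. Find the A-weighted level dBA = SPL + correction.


A-weighting table: 125 Hz -> -16.1 dB correction
SPL_A = SPL + correction = 65.4 + (-16.1) = 49.3 dBA


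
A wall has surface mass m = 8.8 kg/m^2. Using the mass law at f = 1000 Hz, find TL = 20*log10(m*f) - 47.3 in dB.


m * f = 8.8 * 1000 = 8800
20*log10(8800) = 78.8897 dB
TL = 78.8897 - 47.3 = 31.59 dB


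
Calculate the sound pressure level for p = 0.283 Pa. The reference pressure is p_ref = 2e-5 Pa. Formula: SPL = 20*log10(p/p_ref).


p / p_ref = 0.283 / 2e-5 = 14150
SPL = 20 * log10(14150) = 83.015 dB


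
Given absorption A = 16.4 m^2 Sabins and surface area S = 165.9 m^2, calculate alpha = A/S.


Absorption coefficient = absorbed power / incident power
alpha = A / S = 16.4 / 165.9 = 0.098855


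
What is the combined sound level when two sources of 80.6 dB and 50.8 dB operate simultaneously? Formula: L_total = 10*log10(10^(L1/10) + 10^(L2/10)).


10^(80.6/10) = 1.14815e+08
10^(50.8/10) = 120226
Sum = 1.14815e+08 + 120226 = 1.14935e+08
L_total = 10*log10(1.14935e+08) = 80.605 dB


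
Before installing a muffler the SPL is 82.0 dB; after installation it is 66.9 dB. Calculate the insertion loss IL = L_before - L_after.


Insertion loss = SPL without muffler - SPL with muffler
IL = 82.0 - 66.9 = 15.1 dB


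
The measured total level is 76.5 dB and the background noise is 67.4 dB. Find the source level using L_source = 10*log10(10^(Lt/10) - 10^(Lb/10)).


10^(76.5/10) = 4.46684e+07
10^(67.4/10) = 5.49541e+06
Difference = 4.46684e+07 - 5.49541e+06 = 3.9173e+07
L_source = 10*log10(3.9173e+07) = 75.93 dB


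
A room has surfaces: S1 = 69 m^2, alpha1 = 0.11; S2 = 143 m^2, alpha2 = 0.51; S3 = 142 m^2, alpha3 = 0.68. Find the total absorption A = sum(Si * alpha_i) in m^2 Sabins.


69 * 0.11 = 7.59
143 * 0.51 = 72.93
142 * 0.68 = 96.56
A_total = 7.59 + 72.93 + 96.56 = 177.08 m^2


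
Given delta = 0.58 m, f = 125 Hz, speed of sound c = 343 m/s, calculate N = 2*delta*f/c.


N = 2*delta*f/c = 2*delta/lambda, where lambda = c/f
lambda = 343 / 125 = 2.744 m
N = 2 * 0.58 / 2.744 = 0.42274


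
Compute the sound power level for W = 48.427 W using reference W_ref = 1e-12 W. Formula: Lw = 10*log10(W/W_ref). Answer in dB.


W / W_ref = 48.427 / 1e-12 = 4.8427e+13
Lw = 10 * log10(4.8427e+13) = 136.85 dB


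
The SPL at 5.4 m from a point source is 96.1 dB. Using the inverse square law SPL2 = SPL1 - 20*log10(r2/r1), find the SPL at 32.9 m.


r2/r1 = 32.9/5.4 = 6.09259
Correction = 20*log10(6.09259) = 15.696 dB
SPL2 = 96.1 - 15.696 = 80.404 dB


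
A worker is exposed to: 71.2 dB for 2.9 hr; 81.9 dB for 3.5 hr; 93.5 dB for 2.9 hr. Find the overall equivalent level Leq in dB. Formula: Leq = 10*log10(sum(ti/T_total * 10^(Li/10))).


T_total = 2.9 + 3.5 + 2.9 = 9.3 hr
(2.9/9.3) * 10^(71.2/10) = 4.11069e+06
(3.5/9.3) * 10^(81.9/10) = 5.82888e+07
(2.9/9.3) * 10^(93.5/10) = 6.98096e+08
Sum = 4.11069e+06 + 5.82888e+07 + 6.98096e+08 = 7.60495e+08
Leq = 10*log10(7.60495e+08) = 88.811 dB


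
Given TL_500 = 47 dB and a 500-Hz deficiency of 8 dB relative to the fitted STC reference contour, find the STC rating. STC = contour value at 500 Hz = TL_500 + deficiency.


By ASTM E413, STC = value of the fitted reference contour at 500 Hz.
Contour value at 500 Hz = TL_500 + deficiency = 47 + 8 = 55
STC = 55


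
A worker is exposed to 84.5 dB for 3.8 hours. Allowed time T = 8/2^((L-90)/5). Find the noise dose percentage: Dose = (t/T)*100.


T_allowed = 8 / 2^((84.5 - 90)/5) = 17.1484 hr
Dose = 3.8 / 17.1484 * 100 = 22.16 %


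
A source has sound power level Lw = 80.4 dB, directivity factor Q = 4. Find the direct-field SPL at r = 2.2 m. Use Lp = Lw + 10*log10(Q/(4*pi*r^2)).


4*pi*r^2 = 4*pi*2.2^2 = 60.8212 m^2
Q / (4*pi*r^2) = 4 / 60.8212 = 0.0657665
Lp = 80.4 + 10*log10(0.0657665) = 68.58 dB


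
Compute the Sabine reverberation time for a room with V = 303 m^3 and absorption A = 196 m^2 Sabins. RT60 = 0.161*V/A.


RT60 = 0.161 * 303 / 196 = 0.24889 s


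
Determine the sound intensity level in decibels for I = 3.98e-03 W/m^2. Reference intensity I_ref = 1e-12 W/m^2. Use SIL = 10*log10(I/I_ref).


I / I_ref = 3.98e-03 / 1e-12 = 3.98e+09
SIL = 10 * log10(3.98e+09) = 95.999 dB


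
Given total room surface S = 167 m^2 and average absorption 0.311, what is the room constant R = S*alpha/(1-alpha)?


R = 167 * 0.311 / (1 - 0.311) = 75.38 m^2


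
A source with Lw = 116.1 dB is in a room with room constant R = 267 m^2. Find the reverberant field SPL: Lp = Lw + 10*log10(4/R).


4/R = 4/267 = 0.0149813
Lp = 116.1 + 10*log10(0.0149813) = 97.855 dB


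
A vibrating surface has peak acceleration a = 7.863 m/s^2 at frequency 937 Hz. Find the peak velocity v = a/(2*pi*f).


omega = 2*pi*f = 2*pi*937 = 5887.34 rad/s
v = a / omega = 7.863 / 5887.34 = 0.0013356 m/s


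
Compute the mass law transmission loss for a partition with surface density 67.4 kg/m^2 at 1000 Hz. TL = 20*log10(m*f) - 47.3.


m * f = 67.4 * 1000 = 67400
20*log10(67400) = 96.5732 dB
TL = 96.5732 - 47.3 = 49.273 dB


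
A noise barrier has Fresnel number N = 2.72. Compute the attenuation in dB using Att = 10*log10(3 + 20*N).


3 + 20*N = 3 + 20*2.72 = 57.4
Att = 10*log10(57.4) = 17.589 dB


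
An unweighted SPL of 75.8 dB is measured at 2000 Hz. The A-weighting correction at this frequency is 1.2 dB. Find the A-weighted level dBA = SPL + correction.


A-weighting table: 2000 Hz -> 1.2 dB correction
SPL_A = SPL + correction = 75.8 + (1.2) = 77 dBA


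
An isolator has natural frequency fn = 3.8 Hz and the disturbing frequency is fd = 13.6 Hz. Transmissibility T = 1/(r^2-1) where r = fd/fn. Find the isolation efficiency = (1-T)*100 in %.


r = 13.6 / 3.8 = 3.57895
r^2 - 1 = 3.57895^2 - 1 = 11.8089
T = 1/11.8089 = 0.0846819
Efficiency = (1 - 0.0846819)*100 = 91.532 %


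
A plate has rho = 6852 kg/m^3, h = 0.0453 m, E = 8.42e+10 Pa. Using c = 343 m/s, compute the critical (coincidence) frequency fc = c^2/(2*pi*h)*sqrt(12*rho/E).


12*rho/E = 12*6852/8.42e+10 = 9.76532e-07
sqrt(12*rho/E) = sqrt(9.76532e-07) = 0.000988196
c^2/(2*pi*h) = 343^2/(2*pi*0.0453) = 413343
fc = 413343 * 0.000988196 = 408.46 Hz


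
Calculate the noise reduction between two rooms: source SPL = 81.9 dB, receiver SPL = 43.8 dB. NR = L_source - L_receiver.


NR = L_source - L_receiver (difference between source and receiving room levels)
NR = 81.9 - 43.8 = 38.1 dB


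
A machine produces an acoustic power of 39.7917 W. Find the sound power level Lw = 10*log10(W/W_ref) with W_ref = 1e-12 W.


W / W_ref = 39.7917 / 1e-12 = 3.97917e+13
Lw = 10 * log10(3.97917e+13) = 136 dB


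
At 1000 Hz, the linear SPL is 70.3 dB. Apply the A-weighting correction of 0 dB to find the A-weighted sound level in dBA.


A-weighting table: 1000 Hz -> 0 dB correction
SPL_A = SPL + correction = 70.3 + (0) = 70.3 dBA


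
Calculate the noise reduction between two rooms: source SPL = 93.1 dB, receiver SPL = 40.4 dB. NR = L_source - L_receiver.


NR = L_source - L_receiver (difference between source and receiving room levels)
NR = 93.1 - 40.4 = 52.7 dB


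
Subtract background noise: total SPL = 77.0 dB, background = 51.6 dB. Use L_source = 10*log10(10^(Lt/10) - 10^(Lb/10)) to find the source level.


10^(77.0/10) = 5.01187e+07
10^(51.6/10) = 144544
Difference = 5.01187e+07 - 144544 = 4.99742e+07
L_source = 10*log10(4.99742e+07) = 76.987 dB


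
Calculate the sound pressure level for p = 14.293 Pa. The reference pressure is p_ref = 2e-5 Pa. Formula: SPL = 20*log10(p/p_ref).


p / p_ref = 14.293 / 2e-5 = 714650
SPL = 20 * log10(714650) = 117.08 dB


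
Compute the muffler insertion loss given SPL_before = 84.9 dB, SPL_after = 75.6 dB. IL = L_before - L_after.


Insertion loss = SPL without muffler - SPL with muffler
IL = 84.9 - 75.6 = 9.3 dB


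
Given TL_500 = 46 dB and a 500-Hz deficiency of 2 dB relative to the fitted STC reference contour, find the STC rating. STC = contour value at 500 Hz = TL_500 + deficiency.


By ASTM E413, STC = value of the fitted reference contour at 500 Hz.
Contour value at 500 Hz = TL_500 + deficiency = 46 + 2 = 48
STC = 48


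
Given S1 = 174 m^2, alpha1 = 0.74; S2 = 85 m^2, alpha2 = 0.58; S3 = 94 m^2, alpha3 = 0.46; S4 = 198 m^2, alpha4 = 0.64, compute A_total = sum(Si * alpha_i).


174 * 0.74 = 128.76
85 * 0.58 = 49.3
94 * 0.46 = 43.24
198 * 0.64 = 126.72
A_total = 128.76 + 49.3 + 43.24 + 126.72 = 348.02 m^2


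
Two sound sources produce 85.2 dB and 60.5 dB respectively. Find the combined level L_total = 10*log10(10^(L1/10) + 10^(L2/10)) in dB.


10^(85.2/10) = 3.31131e+08
10^(60.5/10) = 1.12202e+06
Sum = 3.31131e+08 + 1.12202e+06 = 3.32253e+08
L_total = 10*log10(3.32253e+08) = 85.215 dB


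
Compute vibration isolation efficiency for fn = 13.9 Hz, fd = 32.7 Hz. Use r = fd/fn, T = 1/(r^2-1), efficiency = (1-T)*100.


r = 32.7 / 13.9 = 2.35252
r^2 - 1 = 2.35252^2 - 1 = 4.53435
T = 1/4.53435 = 0.220539
Efficiency = (1 - 0.220539)*100 = 77.946 %


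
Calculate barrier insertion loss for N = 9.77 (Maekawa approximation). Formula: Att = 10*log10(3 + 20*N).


3 + 20*N = 3 + 20*9.77 = 198.4
Att = 10*log10(198.4) = 22.975 dB


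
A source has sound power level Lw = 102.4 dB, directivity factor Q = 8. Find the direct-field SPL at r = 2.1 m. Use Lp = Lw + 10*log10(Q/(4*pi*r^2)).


4*pi*r^2 = 4*pi*2.1^2 = 55.4177 m^2
Q / (4*pi*r^2) = 8 / 55.4177 = 0.144358
Lp = 102.4 + 10*log10(0.144358) = 93.994 dB


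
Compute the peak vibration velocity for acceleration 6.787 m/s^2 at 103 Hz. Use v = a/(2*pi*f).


omega = 2*pi*f = 2*pi*103 = 647.168 rad/s
v = a / omega = 6.787 / 647.168 = 0.010487 m/s


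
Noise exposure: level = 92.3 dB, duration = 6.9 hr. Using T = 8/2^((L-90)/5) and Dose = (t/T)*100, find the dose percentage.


T_allowed = 8 / 2^((92.3 - 90)/5) = 5.81589 hr
Dose = 6.9 / 5.81589 * 100 = 118.64 %
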